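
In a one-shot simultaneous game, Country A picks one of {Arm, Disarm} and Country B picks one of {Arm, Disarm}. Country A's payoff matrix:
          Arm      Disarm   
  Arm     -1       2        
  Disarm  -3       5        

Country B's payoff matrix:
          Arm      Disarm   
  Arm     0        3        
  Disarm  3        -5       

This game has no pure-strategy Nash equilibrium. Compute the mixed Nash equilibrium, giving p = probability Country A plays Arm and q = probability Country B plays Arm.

Country B's indifference between Arm and Disarm determines Country A's mixing probability p:
  Country B's expected payoff from Arm: p·0 + (1−p)·3 = -3p + 3
  Country B's expected payoff from Disarm: p·3 + (1−p)·(-5) = 8p - 5
  -3p + 3 = 8p - 5  ⇒  -11p = -8  ⇒  p = 8/11.
For Country A to be willing to mix, Country A must be indifferent between Arm and Disarm, which pins down Country B's mix.
  Country A's payoff to Arm: q·(-1) + (1−q)·2 = -3q + 2
  Country A's payoff to Disarm: q·(-3) + (1−q)·5 = -8q + 5
  -3q + 2 = -8q + 5  ⇒  5q = 3  ⇒  q = 3/5.

p = 8/11, q = 3/5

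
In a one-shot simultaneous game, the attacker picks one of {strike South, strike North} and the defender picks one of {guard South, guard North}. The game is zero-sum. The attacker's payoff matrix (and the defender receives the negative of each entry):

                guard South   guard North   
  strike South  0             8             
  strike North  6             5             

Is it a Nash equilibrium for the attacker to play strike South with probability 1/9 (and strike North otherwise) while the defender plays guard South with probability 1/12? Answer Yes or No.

Given the defender's mix q = 1/12, the attacker's payoff from strike South is 22/3 but from strike North is 61/12. The attacker strictly prefers strike South, so the attacker would not mix.
So the proposed profile is not a Nash equilibrium.

No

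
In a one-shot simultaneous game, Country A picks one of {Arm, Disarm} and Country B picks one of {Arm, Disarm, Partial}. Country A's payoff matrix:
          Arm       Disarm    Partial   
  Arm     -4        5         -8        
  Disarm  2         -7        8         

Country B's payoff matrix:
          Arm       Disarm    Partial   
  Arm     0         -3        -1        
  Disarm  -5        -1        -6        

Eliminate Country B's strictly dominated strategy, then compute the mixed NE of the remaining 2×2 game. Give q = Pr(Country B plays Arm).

Country B's strategy Partial is strictly dominated by Arm: 0 > -1 and -5 > -6. Eliminate Partial.
Country B's mix must leave Country A indifferent between Arm and Disarm.
  Country A's expected payoff from Arm: q·(-4) + (1−q)·5 = -9q + 5
  Country A's expected payoff from Disarm: q·2 + (1−q)·(-7) = 9q - 7
  -9q + 5 = 9q - 7  ⇒  -18q = -12  ⇒  q = 2/3.

q = 2/3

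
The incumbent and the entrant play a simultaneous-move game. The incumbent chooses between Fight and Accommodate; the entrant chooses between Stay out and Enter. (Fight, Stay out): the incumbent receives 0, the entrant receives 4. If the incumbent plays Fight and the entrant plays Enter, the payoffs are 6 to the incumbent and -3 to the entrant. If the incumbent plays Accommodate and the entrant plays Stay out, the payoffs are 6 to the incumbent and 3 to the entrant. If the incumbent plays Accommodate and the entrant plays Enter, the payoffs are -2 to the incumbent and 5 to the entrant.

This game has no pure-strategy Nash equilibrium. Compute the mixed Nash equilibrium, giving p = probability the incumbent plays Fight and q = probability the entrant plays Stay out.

The incumbent's mix must leave the entrant indifferent between Stay out and Enter.
  the entrant's payoff from Stay out: p·4 + (1−p)·3 = p + 3
  the entrant's payoff from Enter: p·(-3) + (1−p)·5 = -8p + 5
  p + 3 = -8p + 5  ⇒  9p = 2  ⇒  p = 2/9.
Set the incumbent's expected payoff from Fight equal to that from Accommodate:
  the incumbent's expected payoff from Fight: q·0 + (1−q)·6 = -6q + 6
  the incumbent's expected payoff from Accommodate: q·6 + (1−q)·(-2) = 8q - 2
  -6q + 6 = 8q - 2  ⇒  -14q = -8  ⇒  q = 4/7.

p = 2/9, q = 4/7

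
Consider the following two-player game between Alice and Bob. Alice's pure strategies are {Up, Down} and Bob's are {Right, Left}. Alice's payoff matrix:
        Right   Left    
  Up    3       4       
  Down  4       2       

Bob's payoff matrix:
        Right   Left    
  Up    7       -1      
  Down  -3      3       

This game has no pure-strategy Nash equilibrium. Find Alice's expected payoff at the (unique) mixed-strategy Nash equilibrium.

10/3

Alice's indifference between Up and Down determines Bob's mixing probability q:
  Alice's payoff from Up: q·3 + (1−q)·4 = -q + 4
  Alice's payoff from Down: q·4 + (1−q)·2 = 2q + 2
  -q + 4 = 2q + 2  ⇒  -3q = -2  ⇒  q = 2/3.
At equilibrium Alice is indifferent across rows, so Alice's payoff equals the payoff from Up: (2/3)·3 + (1/3)·4 = 10/3.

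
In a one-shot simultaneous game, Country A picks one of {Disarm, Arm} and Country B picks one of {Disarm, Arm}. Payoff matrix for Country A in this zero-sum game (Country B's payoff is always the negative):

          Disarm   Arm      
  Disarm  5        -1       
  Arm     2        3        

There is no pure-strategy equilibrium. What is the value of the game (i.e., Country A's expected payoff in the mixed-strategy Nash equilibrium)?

v = 17/7

Set Country A's expected payoff from Disarm equal to that from Arm:
  Country A's expected payoff from Disarm: q·5 + (1−q)·(-1) = 6q - 1
  Country A's expected payoff from Arm: q·2 + (1−q)·3 = -q + 3
  6q - 1 = -q + 3  ⇒  7q = 4  ⇒  q = 4/7.
The value is Country A's expected payoff against this mix (using Disarm): (4/7)·5 + (3/7)·(-1) = 17/7.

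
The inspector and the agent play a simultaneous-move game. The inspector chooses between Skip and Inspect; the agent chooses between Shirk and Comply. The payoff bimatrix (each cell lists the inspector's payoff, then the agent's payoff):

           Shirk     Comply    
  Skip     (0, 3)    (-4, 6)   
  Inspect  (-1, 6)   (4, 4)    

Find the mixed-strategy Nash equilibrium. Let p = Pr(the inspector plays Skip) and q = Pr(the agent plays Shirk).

p = 2/5, q = 8/9

Set the agent's expected payoff from Shirk equal to that from Comply:
  the agent's expected payoff from Shirk: p·3 + (1−p)·6 = -3p + 6
  the agent's expected payoff from Comply: p·6 + (1−p)·4 = 2p + 4
  -3p + 6 = 2p + 4  ⇒  -5p = -2  ⇒  p = 2/5.
For the inspector to be willing to mix, the inspector must be indifferent between Skip and Inspect, which pins down the agent's mix.
  the inspector's payoff to Skip: q·0 + (1−q)·(-4) = 4q - 4
  the inspector's payoff to Inspect: q·(-1) + (1−q)·4 = -5q + 4
  4q - 4 = -5q + 4  ⇒  9q = 8  ⇒  q = 8/9.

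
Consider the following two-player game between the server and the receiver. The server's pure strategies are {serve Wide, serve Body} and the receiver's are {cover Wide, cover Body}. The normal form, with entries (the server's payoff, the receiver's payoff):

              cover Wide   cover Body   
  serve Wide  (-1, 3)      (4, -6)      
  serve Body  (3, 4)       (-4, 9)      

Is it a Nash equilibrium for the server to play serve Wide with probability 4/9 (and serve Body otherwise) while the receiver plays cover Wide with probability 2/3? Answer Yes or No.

Given the server's mix p = 4/9, the receiver's payoff from cover Wide is 32/9 but from cover Body is 7/3. The receiver strictly prefers cover Wide, so the receiver would not mix.
So the proposed profile is not a Nash equilibrium.

No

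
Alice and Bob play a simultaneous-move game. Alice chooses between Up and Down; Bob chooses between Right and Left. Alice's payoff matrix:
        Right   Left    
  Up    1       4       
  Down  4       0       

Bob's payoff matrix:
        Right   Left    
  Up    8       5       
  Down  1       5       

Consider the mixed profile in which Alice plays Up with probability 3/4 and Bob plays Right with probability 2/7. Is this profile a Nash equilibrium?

No

Given Alice's mix p = 3/4, Bob's payoff from Right is 25/4 but from Left is 5. Bob strictly prefers Right, so Bob would not mix.
So the proposed profile is not a Nash equilibrium.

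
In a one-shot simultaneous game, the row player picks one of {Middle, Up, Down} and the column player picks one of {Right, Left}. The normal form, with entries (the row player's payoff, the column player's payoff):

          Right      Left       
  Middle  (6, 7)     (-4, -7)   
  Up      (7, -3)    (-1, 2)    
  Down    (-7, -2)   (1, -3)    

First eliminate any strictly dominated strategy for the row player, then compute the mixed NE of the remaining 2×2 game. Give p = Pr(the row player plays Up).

The row player's strategy Middle is strictly dominated by Up: 7 > 6 and -1 > -4. Eliminate Middle.
For the column player to be willing to mix, the column player must be indifferent between Right and Left, which pins down the row player's mix.
  the column player's payoff to Right: p·(-3) + (1−p)·(-2) = -p - 2
  the column player's payoff to Left: p·2 + (1−p)·(-3) = 5p - 3
  -p - 2 = 5p - 3  ⇒  -6p = -1  ⇒  p = 1/6.

p = 1/6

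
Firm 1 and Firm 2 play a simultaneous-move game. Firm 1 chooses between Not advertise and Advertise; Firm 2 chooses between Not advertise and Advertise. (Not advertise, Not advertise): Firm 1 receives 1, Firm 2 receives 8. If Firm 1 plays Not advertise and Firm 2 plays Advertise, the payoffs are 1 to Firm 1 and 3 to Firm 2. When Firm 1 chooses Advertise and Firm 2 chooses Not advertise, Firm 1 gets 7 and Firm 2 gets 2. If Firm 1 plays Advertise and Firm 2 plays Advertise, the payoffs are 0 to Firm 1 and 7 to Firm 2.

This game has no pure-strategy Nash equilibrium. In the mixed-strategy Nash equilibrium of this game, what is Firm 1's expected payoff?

Firm 1's indifference between Not advertise and Advertise determines Firm 2's mixing probability q:
  Firm 1's payoff to Not advertise: q·1 + (1−q)·1 = 1
  Firm 1's payoff to Advertise: q·7 + (1−q)·0 = 7q
  1 = 7q  ⇒  -7q = -1  ⇒  q = 1/7.
At equilibrium Firm 1 is indifferent across rows, so Firm 1's payoff equals the payoff from Not advertise: (1/7)·1 + (6/7)·1 = 1.

1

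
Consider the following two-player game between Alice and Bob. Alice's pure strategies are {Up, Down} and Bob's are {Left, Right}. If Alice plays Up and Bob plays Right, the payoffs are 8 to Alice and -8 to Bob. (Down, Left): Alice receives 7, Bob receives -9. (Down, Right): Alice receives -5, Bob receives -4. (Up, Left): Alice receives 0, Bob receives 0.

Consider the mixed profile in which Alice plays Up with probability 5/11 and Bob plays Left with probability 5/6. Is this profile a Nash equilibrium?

Given Alice's mix p = 5/11, Bob's payoff from Left is -54/11 but from Right is -64/11. Bob strictly prefers Left, so Bob would not mix.
So the proposed profile is not a Nash equilibrium.

No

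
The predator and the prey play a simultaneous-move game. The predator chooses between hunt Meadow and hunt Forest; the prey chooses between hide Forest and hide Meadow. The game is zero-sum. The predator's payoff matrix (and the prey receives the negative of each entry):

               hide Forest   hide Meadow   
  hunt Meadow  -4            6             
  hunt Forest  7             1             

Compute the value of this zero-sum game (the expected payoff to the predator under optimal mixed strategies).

v = 23/8

Set the predator's expected payoff from hunt Meadow equal to that from hunt Forest:
  the predator's payoff from hunt Meadow: q·(-4) + (1−q)·6 = -10q + 6
  the predator's payoff from hunt Forest: q·7 + (1−q)·1 = 6q + 1
  -10q + 6 = 6q + 1  ⇒  -16q = -5  ⇒  q = 5/16.
The value is the predator's expected payoff against this mix (using hunt Meadow): (5/16)·(-4) + (11/16)·6 = 23/8.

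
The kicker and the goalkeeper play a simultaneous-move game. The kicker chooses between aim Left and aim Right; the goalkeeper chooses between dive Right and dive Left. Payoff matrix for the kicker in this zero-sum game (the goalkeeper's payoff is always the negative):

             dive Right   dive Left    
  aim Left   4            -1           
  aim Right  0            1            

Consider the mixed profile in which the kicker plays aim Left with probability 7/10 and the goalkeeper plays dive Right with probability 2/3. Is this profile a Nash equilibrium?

Given the kicker's mix p = 7/10, the goalkeeper's payoff from dive Right is -14/5 but from dive Left is 2/5. The goalkeeper strictly prefers dive Left, so the goalkeeper would not mix.
So the proposed profile is not a Nash equilibrium.

No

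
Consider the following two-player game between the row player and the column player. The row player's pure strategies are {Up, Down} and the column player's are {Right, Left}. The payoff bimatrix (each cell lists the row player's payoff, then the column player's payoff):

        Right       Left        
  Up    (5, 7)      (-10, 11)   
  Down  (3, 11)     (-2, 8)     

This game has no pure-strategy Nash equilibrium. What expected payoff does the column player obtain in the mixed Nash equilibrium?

65/7

The column player's indifference between Right and Left determines the row player's mixing probability p:
  the column player's expected payoff from Right: p·7 + (1−p)·11 = -4p + 11
  the column player's expected payoff from Left: p·11 + (1−p)·8 = 3p + 8
  -4p + 11 = 3p + 8  ⇒  -7p = -3  ⇒  p = 3/7.
At equilibrium the column player is indifferent across columns, so the column player's payoff equals the payoff from Right: (3/7)·7 + (4/7)·11 = 65/7.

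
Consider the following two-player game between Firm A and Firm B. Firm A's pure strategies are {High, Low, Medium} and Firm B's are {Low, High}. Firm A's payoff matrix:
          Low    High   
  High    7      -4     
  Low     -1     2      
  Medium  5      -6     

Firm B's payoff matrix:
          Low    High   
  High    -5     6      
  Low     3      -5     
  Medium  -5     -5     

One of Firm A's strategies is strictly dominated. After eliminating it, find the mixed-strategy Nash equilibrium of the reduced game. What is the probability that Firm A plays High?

p = 8/19

Firm A's strategy Medium is strictly dominated by High: 7 > 5 and -4 > -6. Eliminate Medium.
Firm A's mix must leave Firm B indifferent between Low and High.
  Firm B's payoff from Low: p·(-5) + (1−p)·3 = -8p + 3
  Firm B's payoff from High: p·6 + (1−p)·(-5) = 11p - 5
  -8p + 3 = 11p - 5  ⇒  -19p = -8  ⇒  p = 8/19.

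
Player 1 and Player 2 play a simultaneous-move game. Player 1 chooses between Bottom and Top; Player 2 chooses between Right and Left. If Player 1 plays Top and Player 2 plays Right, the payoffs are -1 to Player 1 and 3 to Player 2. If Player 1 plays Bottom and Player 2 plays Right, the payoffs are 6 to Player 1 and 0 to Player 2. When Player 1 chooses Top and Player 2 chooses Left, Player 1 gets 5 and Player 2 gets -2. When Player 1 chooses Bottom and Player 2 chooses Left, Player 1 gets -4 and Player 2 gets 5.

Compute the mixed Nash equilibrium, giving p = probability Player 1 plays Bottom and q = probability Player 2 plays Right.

Player 2's indifference between Right and Left determines Player 1's mixing probability p:
  Player 2's payoff from Right: p·0 + (1−p)·3 = -3p + 3
  Player 2's payoff from Left: p·5 + (1−p)·(-2) = 7p - 2
  -3p + 3 = 7p - 2  ⇒  -10p = -5  ⇒  p = 1/2.
Player 2's mix must leave Player 1 indifferent between Bottom and Top.
  Player 1's payoff to Bottom: q·6 + (1−q)·(-4) = 10q - 4
  Player 1's payoff to Top: q·(-1) + (1−q)·5 = -6q + 5
  10q - 4 = -6q + 5  ⇒  16q = 9  ⇒  q = 9/16.

p = 1/2, q = 9/16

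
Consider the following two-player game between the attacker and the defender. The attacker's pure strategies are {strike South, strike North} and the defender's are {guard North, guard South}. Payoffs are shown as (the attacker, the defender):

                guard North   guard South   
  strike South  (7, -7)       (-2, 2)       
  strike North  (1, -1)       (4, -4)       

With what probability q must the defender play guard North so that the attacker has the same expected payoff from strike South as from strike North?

q = 1/2

The attacker's indifference between strike South and strike North determines the defender's mixing probability q:
  the attacker's payoff to strike South: q·7 + (1−q)·(-2) = 9q - 2
  the attacker's payoff to strike North: q·1 + (1−q)·4 = -3q + 4
  9q - 2 = -3q + 4  ⇒  12q = 6  ⇒  q = 1/2.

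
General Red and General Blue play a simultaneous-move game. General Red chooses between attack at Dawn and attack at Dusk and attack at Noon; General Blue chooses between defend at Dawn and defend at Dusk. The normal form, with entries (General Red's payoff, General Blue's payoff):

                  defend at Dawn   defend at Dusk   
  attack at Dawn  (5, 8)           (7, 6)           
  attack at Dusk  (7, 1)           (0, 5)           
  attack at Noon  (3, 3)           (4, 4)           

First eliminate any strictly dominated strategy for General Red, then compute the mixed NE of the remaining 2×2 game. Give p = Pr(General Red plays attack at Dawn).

p = 2/3

General Red's strategy attack at Noon is strictly dominated by attack at Dawn: 5 > 3 and 7 > 4. Eliminate attack at Noon.
For General Blue to be willing to mix, General Blue must be indifferent between defend at Dawn and defend at Dusk, which pins down General Red's mix.
  General Blue's payoff from defend at Dawn: p·8 + (1−p)·1 = 7p + 1
  General Blue's payoff from defend at Dusk: p·6 + (1−p)·5 = p + 5
  7p + 1 = p + 5  ⇒  6p = 4  ⇒  p = 2/3.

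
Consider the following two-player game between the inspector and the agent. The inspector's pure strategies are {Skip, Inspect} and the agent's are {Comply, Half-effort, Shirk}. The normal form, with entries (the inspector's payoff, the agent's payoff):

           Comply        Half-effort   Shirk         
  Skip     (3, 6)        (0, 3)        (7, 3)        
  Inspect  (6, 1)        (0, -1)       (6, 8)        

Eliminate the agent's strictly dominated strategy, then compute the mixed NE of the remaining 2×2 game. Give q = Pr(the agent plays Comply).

q = 1/4

The agent's strategy Half-effort is strictly dominated by Comply: 6 > 3 and 1 > -1. Eliminate Half-effort.
The agent's mix must leave the inspector indifferent between Skip and Inspect.
  the inspector's expected payoff from Skip: q·3 + (1−q)·7 = -4q + 7
  the inspector's expected payoff from Inspect: q·6 + (1−q)·6 = 6
  -4q + 7 = 6  ⇒  -4q = -1  ⇒  q = 1/4.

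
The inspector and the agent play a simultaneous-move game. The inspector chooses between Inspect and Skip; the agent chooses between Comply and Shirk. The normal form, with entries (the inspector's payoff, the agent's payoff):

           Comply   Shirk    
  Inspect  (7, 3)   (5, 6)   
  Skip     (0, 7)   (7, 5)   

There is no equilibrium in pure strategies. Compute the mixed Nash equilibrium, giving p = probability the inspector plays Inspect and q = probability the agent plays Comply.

p = 2/5, q = 2/9

In a mixed equilibrium the agent is indifferent between Comply and Shirk; this condition fixes p.
  the agent's payoff from Comply: p·3 + (1−p)·7 = -4p + 7
  the agent's payoff from Shirk: p·6 + (1−p)·5 = p + 5
  -4p + 7 = p + 5  ⇒  -5p = -2  ⇒  p = 2/5.
For the inspector to be willing to mix, the inspector must be indifferent between Inspect and Skip, which pins down the agent's mix.
  the inspector's expected payoff from Inspect: q·7 + (1−q)·5 = 2q + 5
  the inspector's expected payoff from Skip: q·0 + (1−q)·7 = -7q + 7
  2q + 5 = -7q + 7  ⇒  9q = 2  ⇒  q = 2/9.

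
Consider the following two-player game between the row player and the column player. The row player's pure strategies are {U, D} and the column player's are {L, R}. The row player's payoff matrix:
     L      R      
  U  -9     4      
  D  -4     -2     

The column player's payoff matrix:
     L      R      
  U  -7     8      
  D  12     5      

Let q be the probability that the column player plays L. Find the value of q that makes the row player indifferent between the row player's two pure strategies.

The column player's mix must leave the row player indifferent between U and D.
  the row player's payoff to U: q·(-9) + (1−q)·4 = -13q + 4
  the row player's payoff to D: q·(-4) + (1−q)·(-2) = -2q - 2
  -13q + 4 = -2q - 2  ⇒  -11q = -6  ⇒  q = 6/11.

q = 6/11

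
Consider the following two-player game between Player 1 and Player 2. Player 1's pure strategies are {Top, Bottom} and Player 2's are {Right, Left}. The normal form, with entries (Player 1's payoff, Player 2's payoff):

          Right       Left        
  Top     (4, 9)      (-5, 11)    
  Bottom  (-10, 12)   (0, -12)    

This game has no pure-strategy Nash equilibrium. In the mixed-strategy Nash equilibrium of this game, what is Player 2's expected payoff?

120/13

Player 2's indifference between Right and Left determines Player 1's mixing probability p:
  Player 2's payoff from Right: p·9 + (1−p)·12 = -3p + 12
  Player 2's payoff from Left: p·11 + (1−p)·(-12) = 23p - 12
  -3p + 12 = 23p - 12  ⇒  -26p = -24  ⇒  p = 12/13.
At equilibrium Player 2 is indifferent across columns, so Player 2's payoff equals the payoff from Right: (12/13)·9 + (1/13)·12 = 120/13.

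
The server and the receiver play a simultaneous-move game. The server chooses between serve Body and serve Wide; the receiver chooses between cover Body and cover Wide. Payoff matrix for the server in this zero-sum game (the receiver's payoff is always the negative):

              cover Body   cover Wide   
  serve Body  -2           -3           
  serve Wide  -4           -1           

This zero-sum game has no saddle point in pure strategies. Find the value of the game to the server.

The receiver's mix must leave the server indifferent between serve Body and serve Wide.
  the server's payoff to serve Body: q·(-2) + (1−q)·(-3) = q - 3
  the server's payoff to serve Wide: q·(-4) + (1−q)·(-1) = -3q - 1
  q - 3 = -3q - 1  ⇒  4q = 2  ⇒  q = 1/2.
The value is the server's expected payoff against this mix (using serve Body): (1/2)·(-2) + (1/2)·(-3) = -5/2.

v = -5/2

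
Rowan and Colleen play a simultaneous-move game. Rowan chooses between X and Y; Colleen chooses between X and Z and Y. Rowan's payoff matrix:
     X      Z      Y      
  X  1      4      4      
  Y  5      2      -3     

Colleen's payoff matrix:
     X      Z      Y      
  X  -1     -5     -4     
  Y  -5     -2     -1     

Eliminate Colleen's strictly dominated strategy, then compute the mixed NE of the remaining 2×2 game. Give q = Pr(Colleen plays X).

Colleen's strategy Z is strictly dominated by Y: -4 > -5 and -1 > -2. Eliminate Z.
Set Rowan's expected payoff from X equal to that from Y:
  Rowan's payoff from X: q·1 + (1−q)·4 = -3q + 4
  Rowan's payoff from Y: q·5 + (1−q)·(-3) = 8q - 3
  -3q + 4 = 8q - 3  ⇒  -11q = -7  ⇒  q = 7/11.

q = 7/11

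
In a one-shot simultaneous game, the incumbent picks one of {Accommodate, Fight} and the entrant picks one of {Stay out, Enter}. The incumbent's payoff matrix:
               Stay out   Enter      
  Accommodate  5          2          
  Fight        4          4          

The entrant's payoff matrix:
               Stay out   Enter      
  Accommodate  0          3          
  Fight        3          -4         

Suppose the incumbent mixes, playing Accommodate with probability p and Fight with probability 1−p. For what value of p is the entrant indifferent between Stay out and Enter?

For the entrant to be willing to mix, the entrant must be indifferent between Stay out and Enter, which pins down the incumbent's mix.
  the entrant's payoff from Stay out: p·0 + (1−p)·3 = -3p + 3
  the entrant's payoff from Enter: p·3 + (1−p)·(-4) = 7p - 4
  -3p + 3 = 7p - 4  ⇒  -10p = -7  ⇒  p = 7/10.

p = 7/10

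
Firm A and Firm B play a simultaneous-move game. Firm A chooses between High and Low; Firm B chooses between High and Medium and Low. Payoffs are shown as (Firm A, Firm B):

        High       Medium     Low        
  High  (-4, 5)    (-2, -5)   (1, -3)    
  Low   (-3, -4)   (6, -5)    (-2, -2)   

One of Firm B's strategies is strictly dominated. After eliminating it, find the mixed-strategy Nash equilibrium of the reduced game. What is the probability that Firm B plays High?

Firm B's strategy Medium is strictly dominated by Low: -3 > -5 and -2 > -5. Eliminate Medium.
Firm B's mix must leave Firm A indifferent between High and Low.
  Firm A's payoff to High: q·(-4) + (1−q)·1 = -5q + 1
  Firm A's payoff to Low: q·(-3) + (1−q)·(-2) = -q - 2
  -5q + 1 = -q - 2  ⇒  -4q = -3  ⇒  q = 3/4.

q = 3/4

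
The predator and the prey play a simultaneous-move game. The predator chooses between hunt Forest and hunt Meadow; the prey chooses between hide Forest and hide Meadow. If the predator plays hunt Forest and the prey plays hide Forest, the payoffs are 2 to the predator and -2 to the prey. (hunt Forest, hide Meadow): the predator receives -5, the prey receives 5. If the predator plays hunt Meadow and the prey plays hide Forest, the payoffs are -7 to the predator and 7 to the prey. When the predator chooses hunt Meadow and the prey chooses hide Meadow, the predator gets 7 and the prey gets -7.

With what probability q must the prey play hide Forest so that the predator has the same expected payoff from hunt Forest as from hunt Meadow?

Set the predator's expected payoff from hunt Forest equal to that from hunt Meadow:
  the predator's expected payoff from hunt Forest: q·2 + (1−q)·(-5) = 7q - 5
  the predator's expected payoff from hunt Meadow: q·(-7) + (1−q)·7 = -14q + 7
  7q - 5 = -14q + 7  ⇒  21q = 12  ⇒  q = 4/7.

q = 4/7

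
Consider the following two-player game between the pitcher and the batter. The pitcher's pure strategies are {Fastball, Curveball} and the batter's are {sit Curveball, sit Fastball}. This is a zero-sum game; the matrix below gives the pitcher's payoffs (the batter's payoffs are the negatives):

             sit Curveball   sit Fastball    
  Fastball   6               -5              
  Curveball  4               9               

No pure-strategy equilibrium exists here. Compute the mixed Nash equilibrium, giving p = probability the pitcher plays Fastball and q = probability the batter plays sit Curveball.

p = 5/16, q = 7/8

For the batter to be willing to mix, the batter must be indifferent between sit Curveball and sit Fastball, which pins down the pitcher's mix.
  the batter's payoff to sit Curveball: p·(-6) + (1−p)·(-4) = -2p - 4
  the batter's payoff to sit Fastball: p·5 + (1−p)·(-9) = 14p - 9
  -2p - 4 = 14p - 9  ⇒  -16p = -5  ⇒  p = 5/16.
The pitcher's indifference between Fastball and Curveball determines the batter's mixing probability q:
  the pitcher's payoff from Fastball: q·6 + (1−q)·(-5) = 11q - 5
  the pitcher's payoff from Curveball: q·4 + (1−q)·9 = -5q + 9
  11q - 5 = -5q + 9  ⇒  16q = 14  ⇒  q = 7/8.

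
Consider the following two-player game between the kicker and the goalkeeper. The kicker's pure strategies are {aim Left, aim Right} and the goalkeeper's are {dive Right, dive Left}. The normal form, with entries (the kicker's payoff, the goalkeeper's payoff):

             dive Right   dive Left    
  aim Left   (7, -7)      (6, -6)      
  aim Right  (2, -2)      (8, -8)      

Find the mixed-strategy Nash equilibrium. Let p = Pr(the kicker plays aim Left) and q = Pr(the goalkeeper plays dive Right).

Set the goalkeeper's expected payoff from dive Right equal to that from dive Left:
  the goalkeeper's payoff to dive Right: p·(-7) + (1−p)·(-2) = -5p - 2
  the goalkeeper's payoff to dive Left: p·(-6) + (1−p)·(-8) = 2p - 8
  -5p - 2 = 2p - 8  ⇒  -7p = -6  ⇒  p = 6/7.
For the kicker to be willing to mix, the kicker must be indifferent between aim Left and aim Right, which pins down the goalkeeper's mix.
  the kicker's payoff to aim Left: q·7 + (1−q)·6 = q + 6
  the kicker's payoff to aim Right: q·2 + (1−q)·8 = -6q + 8
  q + 6 = -6q + 8  ⇒  7q = 2  ⇒  q = 2/7.

p = 6/7, q = 2/7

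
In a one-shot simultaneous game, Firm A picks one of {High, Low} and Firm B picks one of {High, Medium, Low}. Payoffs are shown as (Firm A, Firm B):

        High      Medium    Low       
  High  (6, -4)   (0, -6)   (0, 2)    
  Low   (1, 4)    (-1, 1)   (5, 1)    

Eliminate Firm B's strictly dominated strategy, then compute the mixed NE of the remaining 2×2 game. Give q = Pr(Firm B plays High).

Firm B's strategy Medium is strictly dominated by High: -4 > -6 and 4 > 1. Eliminate Medium.
Firm B's mix must leave Firm A indifferent between High and Low.
  Firm A's payoff to High: q·6 + (1−q)·0 = 6q
  Firm A's payoff to Low: q·1 + (1−q)·5 = -4q + 5
  6q = -4q + 5  ⇒  10q = 5  ⇒  q = 1/2.

q = 1/2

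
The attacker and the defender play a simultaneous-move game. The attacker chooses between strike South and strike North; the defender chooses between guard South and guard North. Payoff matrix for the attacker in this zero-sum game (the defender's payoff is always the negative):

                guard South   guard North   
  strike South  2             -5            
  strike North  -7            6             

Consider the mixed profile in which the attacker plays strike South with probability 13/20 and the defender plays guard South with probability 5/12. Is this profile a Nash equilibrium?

Given the defender's mix q = 5/12, the attacker's payoff from strike South is -25/12 but from strike North is 7/12. The attacker strictly prefers strike North, so the attacker would not mix.
So the proposed profile is not a Nash equilibrium.

No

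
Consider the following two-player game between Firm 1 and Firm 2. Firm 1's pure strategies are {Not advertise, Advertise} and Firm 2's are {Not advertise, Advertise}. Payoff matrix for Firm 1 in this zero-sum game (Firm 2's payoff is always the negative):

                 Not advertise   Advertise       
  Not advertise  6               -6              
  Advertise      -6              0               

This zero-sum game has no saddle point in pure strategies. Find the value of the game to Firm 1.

Set Firm 1's expected payoff from Not advertise equal to that from Advertise:
  Firm 1's expected payoff from Not advertise: q·6 + (1−q)·(-6) = 12q - 6
  Firm 1's expected payoff from Advertise: q·(-6) + (1−q)·0 = -6q
  12q - 6 = -6q  ⇒  18q = 6  ⇒  q = 1/3.
The value is Firm 1's expected payoff against this mix (using Not advertise): (1/3)·6 + (2/3)·(-6) = -2.

v = -2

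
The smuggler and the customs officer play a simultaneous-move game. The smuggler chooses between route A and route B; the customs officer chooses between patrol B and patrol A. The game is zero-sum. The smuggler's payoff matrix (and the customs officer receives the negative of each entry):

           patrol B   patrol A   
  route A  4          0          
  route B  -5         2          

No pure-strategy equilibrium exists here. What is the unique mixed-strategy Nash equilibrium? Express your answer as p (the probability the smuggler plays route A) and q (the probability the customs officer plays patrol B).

The customs officer's indifference between patrol B and patrol A determines the smuggler's mixing probability p:
  the customs officer's expected payoff from patrol B: p·(-4) + (1−p)·5 = -9p + 5
  the customs officer's expected payoff from patrol A: p·0 + (1−p)·(-2) = 2p - 2
  -9p + 5 = 2p - 2  ⇒  -11p = -7  ⇒  p = 7/11.
In a mixed equilibrium the smuggler is indifferent between route A and route B; this condition fixes q.
  the smuggler's payoff from route A: q·4 + (1−q)·0 = 4q
  the smuggler's payoff from route B: q·(-5) + (1−q)·2 = -7q + 2
  4q = -7q + 2  ⇒  11q = 2  ⇒  q = 2/11.

p = 7/11, q = 2/11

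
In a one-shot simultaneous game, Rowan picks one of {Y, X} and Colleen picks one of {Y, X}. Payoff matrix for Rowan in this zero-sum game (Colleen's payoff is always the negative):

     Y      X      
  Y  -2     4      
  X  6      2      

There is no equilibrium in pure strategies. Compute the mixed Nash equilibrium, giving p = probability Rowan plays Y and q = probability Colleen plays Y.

Colleen's indifference between Y and X determines Rowan's mixing probability p:
  Colleen's payoff to Y: p·2 + (1−p)·(-6) = 8p - 6
  Colleen's payoff to X: p·(-4) + (1−p)·(-2) = -2p - 2
  8p - 6 = -2p - 2  ⇒  10p = 4  ⇒  p = 2/5.
Rowan's indifference between Y and X determines Colleen's mixing probability q:
  Rowan's payoff from Y: q·(-2) + (1−q)·4 = -6q + 4
  Rowan's payoff from X: q·6 + (1−q)·2 = 4q + 2
  -6q + 4 = 4q + 2  ⇒  -10q = -2  ⇒  q = 1/5.

p = 2/5, q = 1/5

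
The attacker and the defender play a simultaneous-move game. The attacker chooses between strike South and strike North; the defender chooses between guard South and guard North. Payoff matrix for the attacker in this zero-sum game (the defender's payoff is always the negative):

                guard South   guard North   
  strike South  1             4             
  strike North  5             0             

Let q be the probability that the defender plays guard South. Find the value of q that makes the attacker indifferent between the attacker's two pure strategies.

In a mixed equilibrium the attacker is indifferent between strike South and strike North; this condition fixes q.
  the attacker's payoff to strike South: q·1 + (1−q)·4 = -3q + 4
  the attacker's payoff to strike North: q·5 + (1−q)·0 = 5q
  -3q + 4 = 5q  ⇒  -8q = -4  ⇒  q = 1/2.

q = 1/2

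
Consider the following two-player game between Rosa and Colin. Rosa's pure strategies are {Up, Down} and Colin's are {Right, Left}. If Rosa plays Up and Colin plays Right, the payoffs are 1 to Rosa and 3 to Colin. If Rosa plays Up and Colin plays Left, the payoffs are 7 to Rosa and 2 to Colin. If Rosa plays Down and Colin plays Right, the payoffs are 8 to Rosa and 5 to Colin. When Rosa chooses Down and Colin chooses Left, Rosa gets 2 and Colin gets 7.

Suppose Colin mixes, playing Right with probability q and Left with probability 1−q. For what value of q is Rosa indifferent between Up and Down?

Colin's mix must leave Rosa indifferent between Up and Down.
  Rosa's payoff from Up: q·1 + (1−q)·7 = -6q + 7
  Rosa's payoff from Down: q·8 + (1−q)·2 = 6q + 2
  -6q + 7 = 6q + 2  ⇒  -12q = -5  ⇒  q = 5/12.

q = 5/12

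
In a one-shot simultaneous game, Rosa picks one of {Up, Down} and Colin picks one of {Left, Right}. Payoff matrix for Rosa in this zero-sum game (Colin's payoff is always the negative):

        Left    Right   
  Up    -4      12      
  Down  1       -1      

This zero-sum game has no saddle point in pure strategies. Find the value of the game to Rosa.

Rosa's indifference between Up and Down determines Colin's mixing probability q:
  Rosa's payoff to Up: q·(-4) + (1−q)·12 = -16q + 12
  Rosa's payoff to Down: q·1 + (1−q)·(-1) = 2q - 1
  -16q + 12 = 2q - 1  ⇒  -18q = -13  ⇒  q = 13/18.
The value is Rosa's expected payoff against this mix (using Up): (13/18)·(-4) + (5/18)·12 = 4/9.

v = 4/9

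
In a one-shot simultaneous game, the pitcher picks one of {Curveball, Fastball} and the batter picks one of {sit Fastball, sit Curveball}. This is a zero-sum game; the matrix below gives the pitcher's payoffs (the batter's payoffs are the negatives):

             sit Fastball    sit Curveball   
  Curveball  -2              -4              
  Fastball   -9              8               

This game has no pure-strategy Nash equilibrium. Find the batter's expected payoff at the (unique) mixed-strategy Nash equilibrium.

The batter's indifference between sit Fastball and sit Curveball determines the pitcher's mixing probability p:
  the batter's payoff from sit Fastball: p·2 + (1−p)·9 = -7p + 9
  the batter's payoff from sit Curveball: p·4 + (1−p)·(-8) = 12p - 8
  -7p + 9 = 12p - 8  ⇒  -19p = -17  ⇒  p = 17/19.
At equilibrium the batter is indifferent across columns, so the batter's payoff equals the payoff from sit Fastball: (17/19)·2 + (2/19)·9 = 52/19.

52/19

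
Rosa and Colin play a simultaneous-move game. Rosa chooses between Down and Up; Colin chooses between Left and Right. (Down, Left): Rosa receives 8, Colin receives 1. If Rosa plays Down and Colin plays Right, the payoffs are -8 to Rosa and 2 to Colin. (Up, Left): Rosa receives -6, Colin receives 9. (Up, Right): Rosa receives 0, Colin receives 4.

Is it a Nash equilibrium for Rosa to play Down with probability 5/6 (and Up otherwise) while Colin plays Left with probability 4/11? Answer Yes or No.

Check Colin's indifference given Rosa's mix p = 5/6:
  payoff from Left = 7/3; payoff from Right = 7/3 — equal.
Check Rosa's indifference given Colin's mix q = 4/11:
  payoff from Down = -24/11; payoff from Up = -24/11 — equal.
Both players are indifferent, so neither can profitably deviate.

Yes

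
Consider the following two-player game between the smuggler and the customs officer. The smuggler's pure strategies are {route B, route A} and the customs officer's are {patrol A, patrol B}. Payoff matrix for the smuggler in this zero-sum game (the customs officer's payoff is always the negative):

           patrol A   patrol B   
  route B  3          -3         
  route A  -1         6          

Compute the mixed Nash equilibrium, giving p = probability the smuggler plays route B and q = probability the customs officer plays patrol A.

The smuggler's mix must leave the customs officer indifferent between patrol A and patrol B.
  the customs officer's payoff to patrol A: p·(-3) + (1−p)·1 = -4p + 1
  the customs officer's payoff to patrol B: p·3 + (1−p)·(-6) = 9p - 6
  -4p + 1 = 9p - 6  ⇒  -13p = -7  ⇒  p = 7/13.
Set the smuggler's expected payoff from route B equal to that from route A:
  the smuggler's payoff from route B: q·3 + (1−q)·(-3) = 6q - 3
  the smuggler's payoff from route A: q·(-1) + (1−q)·6 = -7q + 6
  6q - 3 = -7q + 6  ⇒  13q = 9  ⇒  q = 9/13.

p = 7/13, q = 9/13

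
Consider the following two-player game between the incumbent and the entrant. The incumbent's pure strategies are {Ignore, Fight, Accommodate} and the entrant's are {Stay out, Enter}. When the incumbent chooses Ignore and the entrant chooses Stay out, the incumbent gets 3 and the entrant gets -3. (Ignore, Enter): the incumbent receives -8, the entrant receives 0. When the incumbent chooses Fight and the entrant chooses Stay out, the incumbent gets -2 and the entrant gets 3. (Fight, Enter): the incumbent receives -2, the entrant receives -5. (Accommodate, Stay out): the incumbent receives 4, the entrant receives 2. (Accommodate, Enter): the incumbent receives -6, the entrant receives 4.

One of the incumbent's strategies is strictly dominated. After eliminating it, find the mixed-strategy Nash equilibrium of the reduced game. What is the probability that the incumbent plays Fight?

p = 1/5

The incumbent's strategy Ignore is strictly dominated by Accommodate: 4 > 3 and -6 > -8. Eliminate Ignore.
The incumbent's mix must leave the entrant indifferent between Stay out and Enter.
  the entrant's payoff from Stay out: p·3 + (1−p)·2 = p + 2
  the entrant's payoff from Enter: p·(-5) + (1−p)·4 = -9p + 4
  p + 2 = -9p + 4  ⇒  10p = 2  ⇒  p = 1/5.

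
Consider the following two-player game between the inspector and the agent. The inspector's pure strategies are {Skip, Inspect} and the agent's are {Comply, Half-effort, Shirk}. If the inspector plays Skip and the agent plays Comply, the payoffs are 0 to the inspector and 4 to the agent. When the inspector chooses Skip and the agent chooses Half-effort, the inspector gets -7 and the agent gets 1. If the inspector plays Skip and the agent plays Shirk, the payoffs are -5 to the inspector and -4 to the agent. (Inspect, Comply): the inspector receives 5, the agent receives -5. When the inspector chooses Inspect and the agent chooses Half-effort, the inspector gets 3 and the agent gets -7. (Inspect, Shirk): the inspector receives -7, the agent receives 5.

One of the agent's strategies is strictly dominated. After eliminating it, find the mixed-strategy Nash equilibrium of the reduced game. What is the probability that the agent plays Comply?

q = 2/7

The agent's strategy Half-effort is strictly dominated by Comply: 4 > 1 and -5 > -7. Eliminate Half-effort.
The inspector's indifference between Skip and Inspect determines the agent's mixing probability q:
  the inspector's expected payoff from Skip: q·0 + (1−q)·(-5) = 5q - 5
  the inspector's expected payoff from Inspect: q·5 + (1−q)·(-7) = 12q - 7
  5q - 5 = 12q - 7  ⇒  -7q = -2  ⇒  q = 2/7.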